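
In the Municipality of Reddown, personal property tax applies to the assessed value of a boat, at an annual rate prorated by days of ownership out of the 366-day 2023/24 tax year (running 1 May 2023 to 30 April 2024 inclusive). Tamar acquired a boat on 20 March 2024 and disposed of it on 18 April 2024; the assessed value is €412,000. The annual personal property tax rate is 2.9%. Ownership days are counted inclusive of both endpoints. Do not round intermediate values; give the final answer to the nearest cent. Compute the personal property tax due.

€979.34

Days held (20 March – 18 April 2024): 30 out of 366
Tax = €412,000 × 2.9% × 30/366 = €979.3443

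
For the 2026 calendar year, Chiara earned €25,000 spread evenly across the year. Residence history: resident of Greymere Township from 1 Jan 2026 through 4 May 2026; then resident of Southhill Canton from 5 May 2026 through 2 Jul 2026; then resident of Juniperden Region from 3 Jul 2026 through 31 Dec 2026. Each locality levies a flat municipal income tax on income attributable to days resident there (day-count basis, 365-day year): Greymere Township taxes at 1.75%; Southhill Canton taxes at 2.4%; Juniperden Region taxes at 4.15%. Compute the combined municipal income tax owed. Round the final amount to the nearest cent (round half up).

€762.95

Greymere Township, 1 Jan – 4 May 2026: 124 days → €25,000 × 1.75% × 124/365 = €148.6301
Southhill Canton, 5 May – 2 Jul 2026: 59 days → €25,000 × 2.4% × 59/365 = €96.9863
Juniperden Region, 3 Jul – 31 Dec 2026: 182 days → €25,000 × 4.15% × 182/365 = €517.3288
Total = €762.9452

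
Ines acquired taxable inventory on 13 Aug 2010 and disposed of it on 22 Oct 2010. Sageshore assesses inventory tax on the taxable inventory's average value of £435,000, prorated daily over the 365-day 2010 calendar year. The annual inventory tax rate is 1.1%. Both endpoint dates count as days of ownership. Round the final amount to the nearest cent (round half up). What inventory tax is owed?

£930.78

Days held (13 Aug – 22 Oct 2010): 71 out of 365
Tax = £435,000 × 1.1% × 71/365 = £930.7808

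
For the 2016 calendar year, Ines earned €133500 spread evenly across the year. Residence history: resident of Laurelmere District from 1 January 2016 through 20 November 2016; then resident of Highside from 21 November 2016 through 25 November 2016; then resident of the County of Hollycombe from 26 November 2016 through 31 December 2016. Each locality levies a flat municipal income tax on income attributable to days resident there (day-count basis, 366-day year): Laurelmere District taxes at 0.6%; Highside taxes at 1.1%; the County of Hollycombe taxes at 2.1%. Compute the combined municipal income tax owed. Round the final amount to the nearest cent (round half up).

€1007.09

Laurelmere District, 1 January – 20 November 2016: 325 days → €133500 × 0.6% × 325/366 = €711.2705
Highside, 21 November – 25 November 2016: 5 days → €133500 × 1.1% × 5/366 = €20.0615
The County of Hollycombe, 26 November – 31 December 2016: 36 days → €133500 × 2.1% × 36/366 = €275.7541
Total = €1007.0861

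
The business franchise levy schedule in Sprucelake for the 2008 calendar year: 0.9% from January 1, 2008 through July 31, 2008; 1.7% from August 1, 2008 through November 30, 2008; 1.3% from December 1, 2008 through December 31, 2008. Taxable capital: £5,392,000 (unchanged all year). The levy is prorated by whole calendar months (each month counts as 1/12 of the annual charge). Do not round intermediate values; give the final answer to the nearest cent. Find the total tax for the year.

January 1 – July 31, 2008: 7 months at 0.9% → £5,392,000 × 0.9% × 7/12 = £28,308.0000
August 1 – November 30, 2008: 4 months at 1.7% → £5,392,000 × 1.7% × 4/12 = £30,554.6667
December 1 – December 31, 2008: 1 month at 1.3% → £5,392,000 × 1.3% × 1/12 = £5,841.3333
Total = £64,704.0000

£64,704.00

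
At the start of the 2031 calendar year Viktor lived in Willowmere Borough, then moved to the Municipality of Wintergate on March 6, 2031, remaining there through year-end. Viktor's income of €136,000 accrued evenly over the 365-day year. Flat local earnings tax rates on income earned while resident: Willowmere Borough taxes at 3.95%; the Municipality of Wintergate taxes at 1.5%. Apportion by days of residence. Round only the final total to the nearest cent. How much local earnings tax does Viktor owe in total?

Willowmere Borough, January 1 – March 5, 2031: 64 days → €136,000 × 3.95% × 64/365 = €941.9397
The Municipality of Wintergate, March 6 – December 31, 2031: 301 days → €136,000 × 1.5% × 301/365 = €1,682.3014
Total = €2,624.2411

€2,624.24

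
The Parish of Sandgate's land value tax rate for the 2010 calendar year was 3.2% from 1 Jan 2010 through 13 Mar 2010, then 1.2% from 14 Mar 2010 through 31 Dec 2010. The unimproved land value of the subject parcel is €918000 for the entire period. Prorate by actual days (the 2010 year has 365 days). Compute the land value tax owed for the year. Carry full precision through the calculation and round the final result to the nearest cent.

€14637.70

1 Jan – 13 Mar 2010: 72 days at 3.2% → €918000 × 3.2% × 72/365 = €5794.7178
14 Mar – 31 Dec 2010: 293 days at 1.2% → €918000 × 1.2% × 293/365 = €8842.9808
Total = €14637.6986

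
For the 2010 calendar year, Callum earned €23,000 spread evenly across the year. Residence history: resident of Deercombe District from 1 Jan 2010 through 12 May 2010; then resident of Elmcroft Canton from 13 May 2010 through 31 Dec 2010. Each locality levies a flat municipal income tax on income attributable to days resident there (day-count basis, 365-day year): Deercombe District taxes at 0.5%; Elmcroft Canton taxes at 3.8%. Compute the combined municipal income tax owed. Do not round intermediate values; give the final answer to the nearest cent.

€599.51

Deercombe District, 1 Jan – 12 May 2010: 132 days → €23,000 × 0.5% × 132/365 = €41.5890
Elmcroft Canton, 13 May – 31 Dec 2010: 233 days → €23,000 × 3.8% × 233/365 = €557.9233
Total = €599.5123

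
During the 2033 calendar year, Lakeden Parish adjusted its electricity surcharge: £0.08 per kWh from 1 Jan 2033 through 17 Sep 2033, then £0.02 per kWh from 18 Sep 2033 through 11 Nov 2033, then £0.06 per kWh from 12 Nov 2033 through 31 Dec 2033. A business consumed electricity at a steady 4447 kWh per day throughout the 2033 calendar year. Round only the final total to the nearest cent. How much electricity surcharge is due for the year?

1 Jan – 17 Sep 2033: 260 days × 4447 kWh/day = 1,156,220 kWh at £0.08/kWh → £92497.60
18 Sep – 11 Nov 2033: 55 days × 4447 kWh/day = 244,585 kWh at £0.02/kWh → £4891.70
12 Nov – 31 Dec 2033: 50 days × 4447 kWh/day = 222,350 kWh at £0.06/kWh → £13341.00

£110730.30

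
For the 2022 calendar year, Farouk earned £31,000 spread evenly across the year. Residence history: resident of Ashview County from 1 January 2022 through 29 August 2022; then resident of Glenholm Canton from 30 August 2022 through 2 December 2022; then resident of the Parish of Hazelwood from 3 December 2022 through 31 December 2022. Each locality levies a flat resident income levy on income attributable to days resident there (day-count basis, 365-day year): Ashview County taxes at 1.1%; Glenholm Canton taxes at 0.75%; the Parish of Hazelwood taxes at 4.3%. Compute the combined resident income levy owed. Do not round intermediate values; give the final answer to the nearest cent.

£391.58

Ashview County, 1 January – 29 August 2022: 241 days → £31,000 × 1.1% × 241/365 = £225.1534
Glenholm Canton, 30 August – 2 December 2022: 95 days → £31,000 × 0.75% × 95/365 = £60.5137
The Parish of Hazelwood, 3 December – 31 December 2022: 29 days → £31,000 × 4.3% × 29/365 = £105.9096
Total = £391.5767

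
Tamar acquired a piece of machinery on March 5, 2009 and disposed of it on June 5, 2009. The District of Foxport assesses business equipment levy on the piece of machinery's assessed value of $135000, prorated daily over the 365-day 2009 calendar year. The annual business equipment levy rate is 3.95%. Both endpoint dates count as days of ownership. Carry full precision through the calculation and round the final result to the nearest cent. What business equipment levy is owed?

$1358.69

Days held (March 5 – June 5, 2009): 93 out of 365
Tax = $135000 × 3.95% × 93/365 = $1358.6918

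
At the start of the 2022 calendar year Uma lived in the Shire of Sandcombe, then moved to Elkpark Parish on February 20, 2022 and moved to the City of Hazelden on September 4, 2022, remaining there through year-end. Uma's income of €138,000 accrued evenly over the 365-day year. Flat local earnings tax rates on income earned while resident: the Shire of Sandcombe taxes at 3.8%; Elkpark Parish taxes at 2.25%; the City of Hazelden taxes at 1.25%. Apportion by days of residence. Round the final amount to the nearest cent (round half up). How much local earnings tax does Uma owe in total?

The Shire of Sandcombe, January 1 – February 19, 2022: 50 days → €138,000 × 3.8% × 50/365 = €718.3562
Elkpark Parish, February 20 – September 3, 2022: 196 days → €138,000 × 2.25% × 196/365 = €1,667.3425
The City of Hazelden, September 4 – December 31, 2022: 119 days → €138,000 × 1.25% × 119/365 = €562.3973
Total = €2,948.0959

€2,948.10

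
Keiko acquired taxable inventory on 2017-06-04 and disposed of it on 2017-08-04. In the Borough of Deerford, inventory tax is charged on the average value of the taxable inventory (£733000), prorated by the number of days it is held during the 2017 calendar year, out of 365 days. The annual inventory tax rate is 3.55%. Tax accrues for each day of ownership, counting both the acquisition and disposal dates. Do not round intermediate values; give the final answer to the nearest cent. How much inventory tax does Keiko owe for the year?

£4420.09

Days held (2017-06-04 to 2017-08-04): 62 out of 365
Tax = £733000 × 3.55% × 62/365 = £4420.0904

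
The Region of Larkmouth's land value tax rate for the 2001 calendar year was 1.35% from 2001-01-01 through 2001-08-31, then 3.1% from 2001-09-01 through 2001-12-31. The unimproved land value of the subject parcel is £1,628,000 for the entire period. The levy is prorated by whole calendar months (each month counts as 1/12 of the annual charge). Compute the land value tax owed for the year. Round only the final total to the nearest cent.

£31,474.67

2001-01-01 to 2001-08-31: 8 months at 1.35% → £1,628,000 × 1.35% × 8/12 = £14,652.0000
2001-09-01 to 2001-12-31: 4 months at 3.1% → £1,628,000 × 3.1% × 4/12 = £16,822.6667
Total = £31,474.6667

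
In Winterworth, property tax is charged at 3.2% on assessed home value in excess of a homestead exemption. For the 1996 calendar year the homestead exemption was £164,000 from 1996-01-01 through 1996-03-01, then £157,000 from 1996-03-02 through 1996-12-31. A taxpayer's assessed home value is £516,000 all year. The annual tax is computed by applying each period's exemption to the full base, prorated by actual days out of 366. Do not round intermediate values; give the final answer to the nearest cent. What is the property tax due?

£11,450.67

1996-01-01 to 1996-03-01: 61 days, exemption £164,000 → (£516,000 − £164,000) × 3.2% × 61/366 = £1,877.3333
1996-03-02 to 1996-12-31: 305 days, exemption £157,000 → (£516,000 − £157,000) × 3.2% × 305/366 = £9,573.3333
Total = £11,450.6667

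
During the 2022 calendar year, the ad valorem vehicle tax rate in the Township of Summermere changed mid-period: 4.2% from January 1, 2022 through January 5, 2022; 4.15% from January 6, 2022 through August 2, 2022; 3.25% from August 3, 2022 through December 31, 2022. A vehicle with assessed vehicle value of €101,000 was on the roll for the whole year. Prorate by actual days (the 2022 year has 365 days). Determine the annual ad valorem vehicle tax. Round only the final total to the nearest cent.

January 1 – January 5, 2022: 5 days at 4.2% → €101,000 × 4.2% × 5/365 = €58.1096
January 6 – August 2, 2022: 209 days at 4.15% → €101,000 × 4.15% × 209/365 = €2,400.0644
August 3 – December 31, 2022: 151 days at 3.25% → €101,000 × 3.25% × 151/365 = €1,357.9658
Total = €3,816.1397

€3,816.14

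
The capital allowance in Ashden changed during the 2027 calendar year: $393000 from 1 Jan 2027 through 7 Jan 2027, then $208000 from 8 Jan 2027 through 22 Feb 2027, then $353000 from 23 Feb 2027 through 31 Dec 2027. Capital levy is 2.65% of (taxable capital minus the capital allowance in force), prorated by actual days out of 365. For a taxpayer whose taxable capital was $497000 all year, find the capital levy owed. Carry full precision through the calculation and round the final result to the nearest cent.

1 Jan – 7 Jan 2027: 7 days, exemption $393000 → ($497000 − $393000) × 2.65% × 7/365 = $52.8548
8 Jan – 22 Feb 2027: 46 days, exemption $208000 → ($497000 − $208000) × 2.65% × 46/365 = $965.1808
23 Feb – 31 Dec 2027: 312 days, exemption $353000 → ($497000 − $353000) × 2.65% × 312/365 = $3261.8959
Total = $4279.9315

$4279.93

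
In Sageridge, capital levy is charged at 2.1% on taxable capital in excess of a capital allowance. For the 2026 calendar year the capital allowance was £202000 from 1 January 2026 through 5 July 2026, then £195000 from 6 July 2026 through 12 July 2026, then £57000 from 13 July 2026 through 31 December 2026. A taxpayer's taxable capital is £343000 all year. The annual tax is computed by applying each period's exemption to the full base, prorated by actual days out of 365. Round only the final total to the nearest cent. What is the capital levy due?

1 January – 5 July 2026: 186 days, exemption £202000 → (£343000 − £202000) × 2.1% × 186/365 = £1508.8932
6 July – 12 July 2026: 7 days, exemption £195000 → (£343000 − £195000) × 2.1% × 7/365 = £59.6055
13 July – 31 December 2026: 172 days, exemption £57000 → (£343000 − £57000) × 2.1% × 172/365 = £2830.2247
Total = £4398.7233

£4398.72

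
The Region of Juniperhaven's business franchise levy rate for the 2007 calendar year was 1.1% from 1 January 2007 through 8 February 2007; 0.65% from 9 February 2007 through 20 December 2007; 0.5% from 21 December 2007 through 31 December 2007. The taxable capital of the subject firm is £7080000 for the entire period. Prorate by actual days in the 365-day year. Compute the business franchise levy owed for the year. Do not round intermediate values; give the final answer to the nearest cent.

1 January – 8 February 2007: 39 days at 1.1% → £7080000 × 1.1% × 39/365 = £8321.4247
9 February – 20 December 2007: 315 days at 0.65% → £7080000 × 0.65% × 315/365 = £39715.8904
21 December – 31 December 2007: 11 days at 0.5% → £7080000 × 0.5% × 11/365 = £1066.8493
Total = £49104.1644

£49104.16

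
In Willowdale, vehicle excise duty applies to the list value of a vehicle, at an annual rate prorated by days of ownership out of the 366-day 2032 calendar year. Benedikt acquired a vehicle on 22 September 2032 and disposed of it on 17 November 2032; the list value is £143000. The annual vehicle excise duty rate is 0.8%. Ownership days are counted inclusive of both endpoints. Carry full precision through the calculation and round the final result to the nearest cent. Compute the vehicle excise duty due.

Days held (22 September – 17 November 2032): 57 out of 366
Tax = £143000 × 0.8% × 57/366 = £178.1639

£178.16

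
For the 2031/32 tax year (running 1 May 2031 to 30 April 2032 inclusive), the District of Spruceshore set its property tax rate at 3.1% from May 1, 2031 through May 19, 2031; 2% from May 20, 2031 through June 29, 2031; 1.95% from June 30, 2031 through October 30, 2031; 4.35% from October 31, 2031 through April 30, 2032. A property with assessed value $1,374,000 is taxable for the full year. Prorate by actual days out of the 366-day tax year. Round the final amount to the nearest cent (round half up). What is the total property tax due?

$44,178.23

May 1 – May 19, 2031: 19 days at 3.1% → $1,374,000 × 3.1% × 19/366 = $2,211.1639
May 20 – June 29, 2031: 41 days at 2% → $1,374,000 × 2% × 41/366 = $3,078.3607
June 30 – October 30, 2031: 123 days at 1.95% → $1,374,000 × 1.95% × 123/366 = $9,004.2049
October 31, 2031 – April 30, 2032: 183 days at 4.35% → $1,374,000 × 4.35% × 183/366 = $29,884.5000
Total = $44,178.2295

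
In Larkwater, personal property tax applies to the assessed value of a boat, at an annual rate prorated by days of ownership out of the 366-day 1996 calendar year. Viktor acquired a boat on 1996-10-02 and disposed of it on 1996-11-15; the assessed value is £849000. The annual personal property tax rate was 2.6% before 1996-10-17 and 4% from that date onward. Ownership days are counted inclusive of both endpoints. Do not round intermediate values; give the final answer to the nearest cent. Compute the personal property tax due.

£3688.28

1996-10-02 to 1996-10-16: 15 days at 2.6% → £849000 × 2.6% × 15/366 = £904.6721
1996-10-17 to 1996-11-15: 30 days at 4% → £849000 × 4% × 30/366 = £2783.6066
Total = £3688.2787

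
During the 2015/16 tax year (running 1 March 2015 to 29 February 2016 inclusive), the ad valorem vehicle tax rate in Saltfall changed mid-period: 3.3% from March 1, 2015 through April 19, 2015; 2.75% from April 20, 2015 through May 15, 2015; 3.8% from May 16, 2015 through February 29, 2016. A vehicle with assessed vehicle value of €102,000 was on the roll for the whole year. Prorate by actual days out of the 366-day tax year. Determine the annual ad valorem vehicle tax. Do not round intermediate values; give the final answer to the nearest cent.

March 1 – April 19, 2015: 50 days at 3.3% → €102,000 × 3.3% × 50/366 = €459.8361
April 20 – May 15, 2015: 26 days at 2.75% → €102,000 × 2.75% × 26/366 = €199.2623
May 16, 2015 – February 29, 2016: 290 days at 3.8% → €102,000 × 3.8% × 290/366 = €3,071.1475
Total = €3,730.2459

€3,730.25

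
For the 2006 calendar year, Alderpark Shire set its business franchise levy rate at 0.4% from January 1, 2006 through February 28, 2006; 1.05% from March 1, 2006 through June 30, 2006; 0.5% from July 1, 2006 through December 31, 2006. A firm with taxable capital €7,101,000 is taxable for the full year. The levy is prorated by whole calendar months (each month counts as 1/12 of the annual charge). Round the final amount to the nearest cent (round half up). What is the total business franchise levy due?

€47,340.00

January 1 – February 28, 2006: 2 months at 0.4% → €7,101,000 × 0.4% × 2/12 = €4,734.0000
March 1 – June 30, 2006: 4 months at 1.05% → €7,101,000 × 1.05% × 4/12 = €24,853.5000
July 1 – December 31, 2006: 6 months at 0.5% → €7,101,000 × 0.5% × 6/12 = €17,752.5000
Total = €47,340.0000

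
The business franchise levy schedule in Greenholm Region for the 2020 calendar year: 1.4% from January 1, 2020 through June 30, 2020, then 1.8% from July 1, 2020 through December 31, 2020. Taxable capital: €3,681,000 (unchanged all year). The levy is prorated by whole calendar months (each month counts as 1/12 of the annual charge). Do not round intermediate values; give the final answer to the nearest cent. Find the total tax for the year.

January 1 – June 30, 2020: 6 months at 1.4% → €3,681,000 × 1.4% × 6/12 = €25,767.0000
July 1 – December 31, 2020: 6 months at 1.8% → €3,681,000 × 1.8% × 6/12 = €33,129.0000
Total = €58,896.0000

€58,896.00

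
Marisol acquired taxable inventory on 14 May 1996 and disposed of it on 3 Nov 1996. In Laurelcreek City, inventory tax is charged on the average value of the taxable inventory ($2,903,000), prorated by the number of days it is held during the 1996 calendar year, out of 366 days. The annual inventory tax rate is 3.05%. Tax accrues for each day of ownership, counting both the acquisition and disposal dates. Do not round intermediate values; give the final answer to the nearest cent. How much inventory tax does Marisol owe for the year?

Days held (14 May – 3 Nov 1996): 174 out of 366
Tax = $2,903,000 × 3.05% × 174/366 = $42,093.5000

$42,093.50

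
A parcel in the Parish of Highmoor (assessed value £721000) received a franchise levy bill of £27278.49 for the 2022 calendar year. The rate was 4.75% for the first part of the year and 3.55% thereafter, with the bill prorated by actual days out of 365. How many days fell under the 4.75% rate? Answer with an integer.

71 days

Let d = days at the first rate; then 365 − d days at the second rate.
£721000 × [4.75%·d + 3.55%·(365−d)] / 365 = £27278.49
Solving gives d = 71, so the new rate took effect on 13 March 2022.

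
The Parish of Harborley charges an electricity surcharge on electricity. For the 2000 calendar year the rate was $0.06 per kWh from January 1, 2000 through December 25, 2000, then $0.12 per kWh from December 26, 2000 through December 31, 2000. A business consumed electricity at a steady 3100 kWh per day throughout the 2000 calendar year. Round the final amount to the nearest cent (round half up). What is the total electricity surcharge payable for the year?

$69192.00

January 1 – December 25, 2000: 360 days × 3100 kWh/day = 1,116,000 kWh at $0.06/kWh → $66960.00
December 26 – December 31, 2000: 6 days × 3100 kWh/day = 18,600 kWh at $0.12/kWh → $2232.00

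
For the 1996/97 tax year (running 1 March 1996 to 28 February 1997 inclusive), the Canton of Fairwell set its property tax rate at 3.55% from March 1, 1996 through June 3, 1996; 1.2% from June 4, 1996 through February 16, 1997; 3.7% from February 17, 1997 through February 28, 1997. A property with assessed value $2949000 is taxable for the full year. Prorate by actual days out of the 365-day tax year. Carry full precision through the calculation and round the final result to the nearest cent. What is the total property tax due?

$55849.21

March 1 – June 3, 1996: 95 days at 3.55% → $2949000 × 3.55% × 95/365 = $27247.9521
June 4, 1996 – February 16, 1997: 258 days at 1.2% → $2949000 × 1.2% × 258/365 = $25013.9836
February 17 – February 28, 1997: 12 days at 3.7% → $2949000 × 3.7% × 12/365 = $3587.2767
Total = $55849.2123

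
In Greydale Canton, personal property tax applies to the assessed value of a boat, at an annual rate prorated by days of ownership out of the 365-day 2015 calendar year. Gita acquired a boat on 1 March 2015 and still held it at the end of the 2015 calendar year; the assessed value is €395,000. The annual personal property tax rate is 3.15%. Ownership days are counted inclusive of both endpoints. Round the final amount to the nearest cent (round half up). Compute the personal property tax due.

Days held (1 March – 31 December 2015): 306 out of 365
Tax = €395,000 × 3.15% × 306/365 = €10,431.2466

€10,431.25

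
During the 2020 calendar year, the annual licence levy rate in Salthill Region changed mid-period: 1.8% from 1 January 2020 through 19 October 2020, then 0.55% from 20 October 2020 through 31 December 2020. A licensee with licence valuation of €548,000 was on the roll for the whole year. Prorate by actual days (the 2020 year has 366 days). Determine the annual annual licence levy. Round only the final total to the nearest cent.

€8,497.74

1 January – 19 October 2020: 293 days at 1.8% → €548,000 × 1.8% × 293/366 = €7,896.5902
20 October – 31 December 2020: 73 days at 0.55% → €548,000 × 0.55% × 73/366 = €601.1530
Total = €8,497.7432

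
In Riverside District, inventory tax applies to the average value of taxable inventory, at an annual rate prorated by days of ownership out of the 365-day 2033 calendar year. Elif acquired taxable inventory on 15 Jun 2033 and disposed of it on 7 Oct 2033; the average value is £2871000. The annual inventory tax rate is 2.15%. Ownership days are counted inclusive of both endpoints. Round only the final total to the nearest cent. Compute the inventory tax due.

Days held (15 Jun – 7 Oct 2033): 115 out of 365
Tax = £2871000 × 2.15% × 115/365 = £19448.0753

£19448.08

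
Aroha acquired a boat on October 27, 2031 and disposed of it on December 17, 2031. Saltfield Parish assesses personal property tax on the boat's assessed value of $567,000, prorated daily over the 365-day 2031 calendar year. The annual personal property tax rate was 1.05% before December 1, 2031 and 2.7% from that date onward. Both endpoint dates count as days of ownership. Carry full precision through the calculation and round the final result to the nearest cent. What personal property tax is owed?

October 27 – November 30, 2031: 35 days at 1.05% → $567,000 × 1.05% × 35/365 = $570.8836
December 1 – December 17, 2031: 17 days at 2.7% → $567,000 × 2.7% × 17/365 = $713.0219
Total = $1,283.9055

$1,283.91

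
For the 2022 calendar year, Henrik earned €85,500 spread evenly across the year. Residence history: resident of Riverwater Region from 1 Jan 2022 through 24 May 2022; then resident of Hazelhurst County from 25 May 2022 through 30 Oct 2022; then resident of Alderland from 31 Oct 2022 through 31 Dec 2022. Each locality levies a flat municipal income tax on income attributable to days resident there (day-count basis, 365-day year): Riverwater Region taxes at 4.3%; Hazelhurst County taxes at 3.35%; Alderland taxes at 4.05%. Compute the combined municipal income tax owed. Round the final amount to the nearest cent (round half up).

Riverwater Region, 1 Jan – 24 May 2022: 144 days → €85,500 × 4.3% × 144/365 = €1,450.4548
Hazelhurst County, 25 May – 30 Oct 2022: 159 days → €85,500 × 3.35% × 159/365 = €1,247.7144
Alderland, 31 Oct – 31 Dec 2022: 62 days → €85,500 × 4.05% × 62/365 = €588.1932
Total = €3,286.3623

€3,286.36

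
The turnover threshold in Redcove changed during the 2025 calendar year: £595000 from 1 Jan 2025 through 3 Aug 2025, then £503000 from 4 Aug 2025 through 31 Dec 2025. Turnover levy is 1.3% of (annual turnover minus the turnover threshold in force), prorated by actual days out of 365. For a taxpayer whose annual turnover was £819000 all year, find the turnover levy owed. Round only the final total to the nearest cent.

1 Jan – 3 Aug 2025: 215 days, exemption £595000 → (£819000 − £595000) × 1.3% × 215/365 = £1715.2877
4 Aug – 31 Dec 2025: 150 days, exemption £503000 → (£819000 − £503000) × 1.3% × 150/365 = £1688.2192
Total = £3403.5068

£3403.51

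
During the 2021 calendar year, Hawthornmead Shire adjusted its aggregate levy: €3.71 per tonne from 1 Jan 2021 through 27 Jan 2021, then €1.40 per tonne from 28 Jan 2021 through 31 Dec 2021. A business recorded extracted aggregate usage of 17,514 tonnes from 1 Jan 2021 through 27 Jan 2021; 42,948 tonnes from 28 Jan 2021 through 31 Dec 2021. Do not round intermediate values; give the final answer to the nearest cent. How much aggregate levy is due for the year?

€125,104.14

1 Jan – 27 Jan 2021: 17,514 tonnes at €3.71/tonne → €64,976.94
28 Jan – 31 Dec 2021: 42,948 tonnes at €1.40/tonne → €60,127.20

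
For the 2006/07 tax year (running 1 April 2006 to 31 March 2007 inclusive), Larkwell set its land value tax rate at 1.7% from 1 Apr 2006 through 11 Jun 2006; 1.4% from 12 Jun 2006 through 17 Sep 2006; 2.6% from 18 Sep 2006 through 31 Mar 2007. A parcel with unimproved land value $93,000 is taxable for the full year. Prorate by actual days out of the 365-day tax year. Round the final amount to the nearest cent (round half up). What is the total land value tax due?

$1,953.25

1 Apr – 11 Jun 2006: 72 days at 1.7% → $93,000 × 1.7% × 72/365 = $311.8685
12 Jun – 17 Sep 2006: 98 days at 1.4% → $93,000 × 1.4% × 98/365 = $349.5781
18 Sep 2006 – 31 Mar 2007: 195 days at 2.6% → $93,000 × 2.6% × 195/365 = $1,291.8082
Total = $1,953.2548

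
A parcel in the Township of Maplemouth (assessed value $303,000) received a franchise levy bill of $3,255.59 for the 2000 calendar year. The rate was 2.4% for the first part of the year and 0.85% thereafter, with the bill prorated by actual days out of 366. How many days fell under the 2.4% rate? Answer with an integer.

Let d = days at the first rate; then 366 − d days at the second rate.
$303,000 × [2.4%·d + 0.85%·(366−d)] / 366 = $3,255.59
Solving gives d = 53, so the new rate took effect on 23 Feb 2000.

53 days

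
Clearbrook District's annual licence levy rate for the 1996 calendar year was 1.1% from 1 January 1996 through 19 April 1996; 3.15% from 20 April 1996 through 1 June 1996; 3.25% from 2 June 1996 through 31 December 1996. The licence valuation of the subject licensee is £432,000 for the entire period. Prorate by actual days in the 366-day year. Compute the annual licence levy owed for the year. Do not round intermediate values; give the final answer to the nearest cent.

1 January – 19 April 1996: 110 days at 1.1% → £432,000 × 1.1% × 110/366 = £1,428.1967
20 April – 1 June 1996: 43 days at 3.15% → £432,000 × 3.15% × 43/366 = £1,598.7541
2 June – 31 December 1996: 213 days at 3.25% → £432,000 × 3.25% × 213/366 = £8,170.8197
Total = £11,197.7705

£11,197.77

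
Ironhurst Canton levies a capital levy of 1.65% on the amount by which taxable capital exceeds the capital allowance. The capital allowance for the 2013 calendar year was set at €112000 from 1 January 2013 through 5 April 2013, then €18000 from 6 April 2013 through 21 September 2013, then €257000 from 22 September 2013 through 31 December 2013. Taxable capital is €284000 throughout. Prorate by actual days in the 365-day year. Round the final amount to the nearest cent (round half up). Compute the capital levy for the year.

€2894.10

1 January – 5 April 2013: 95 days, exemption €112000 → (€284000 − €112000) × 1.65% × 95/365 = €738.6575
6 April – 21 September 2013: 169 days, exemption €18000 → (€284000 − €18000) × 1.65% × 169/365 = €2032.1671
22 September – 31 December 2013: 101 days, exemption €257000 → (€284000 − €257000) × 1.65% × 101/365 = €123.2753
Total = €2894.1000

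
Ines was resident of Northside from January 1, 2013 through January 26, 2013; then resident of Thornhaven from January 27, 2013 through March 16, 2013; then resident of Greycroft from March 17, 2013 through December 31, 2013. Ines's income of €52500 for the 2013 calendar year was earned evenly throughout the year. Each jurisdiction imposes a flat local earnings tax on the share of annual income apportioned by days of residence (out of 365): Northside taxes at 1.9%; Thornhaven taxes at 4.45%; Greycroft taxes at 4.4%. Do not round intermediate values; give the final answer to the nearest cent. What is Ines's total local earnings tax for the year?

Northside, January 1 – January 26, 2013: 26 days → €52500 × 1.9% × 26/365 = €71.0548
Thornhaven, January 27 – March 16, 2013: 49 days → €52500 × 4.45% × 49/365 = €313.6336
Greycroft, March 17 – December 31, 2013: 290 days → €52500 × 4.4% × 290/365 = €1835.3425
Total = €2220.0308

€2220.03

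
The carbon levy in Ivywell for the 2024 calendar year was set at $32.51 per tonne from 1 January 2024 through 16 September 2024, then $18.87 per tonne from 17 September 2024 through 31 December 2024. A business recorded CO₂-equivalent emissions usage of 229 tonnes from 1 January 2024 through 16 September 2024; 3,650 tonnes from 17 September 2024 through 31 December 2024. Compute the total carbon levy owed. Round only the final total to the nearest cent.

$76,320.29

1 January – 16 September 2024: 229 tonnes at $32.51/tonne → $7,444.79
17 September – 31 December 2024: 3,650 tonnes at $18.87/tonne → $68,875.50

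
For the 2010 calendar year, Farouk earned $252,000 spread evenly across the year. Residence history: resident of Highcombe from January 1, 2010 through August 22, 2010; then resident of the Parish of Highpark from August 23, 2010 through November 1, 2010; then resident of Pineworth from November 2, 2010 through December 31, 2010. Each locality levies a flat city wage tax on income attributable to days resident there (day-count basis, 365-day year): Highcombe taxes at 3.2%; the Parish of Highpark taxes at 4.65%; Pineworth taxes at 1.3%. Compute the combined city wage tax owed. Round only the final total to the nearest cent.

$7,987.71

Highcombe, January 1 – August 22, 2010: 234 days → $252,000 × 3.2% × 234/365 = $5,169.7973
The Parish of Highpark, August 23 – November 1, 2010: 71 days → $252,000 × 4.65% × 71/365 = $2,279.3918
Pineworth, November 2 – December 31, 2010: 60 days → $252,000 × 1.3% × 60/365 = $538.5205
Total = $7,987.7096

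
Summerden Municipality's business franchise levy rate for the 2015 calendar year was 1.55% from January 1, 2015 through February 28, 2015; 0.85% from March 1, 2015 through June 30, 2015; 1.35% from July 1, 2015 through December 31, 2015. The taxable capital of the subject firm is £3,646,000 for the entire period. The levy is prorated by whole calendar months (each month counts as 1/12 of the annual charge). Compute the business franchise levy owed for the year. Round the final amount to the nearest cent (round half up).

January 1 – February 28, 2015: 2 months at 1.55% → £3,646,000 × 1.55% × 2/12 = £9,418.8333
March 1 – June 30, 2015: 4 months at 0.85% → £3,646,000 × 0.85% × 4/12 = £10,330.3333
July 1 – December 31, 2015: 6 months at 1.35% → £3,646,000 × 1.35% × 6/12 = £24,610.5000
Total = £44,359.6667

£44,359.67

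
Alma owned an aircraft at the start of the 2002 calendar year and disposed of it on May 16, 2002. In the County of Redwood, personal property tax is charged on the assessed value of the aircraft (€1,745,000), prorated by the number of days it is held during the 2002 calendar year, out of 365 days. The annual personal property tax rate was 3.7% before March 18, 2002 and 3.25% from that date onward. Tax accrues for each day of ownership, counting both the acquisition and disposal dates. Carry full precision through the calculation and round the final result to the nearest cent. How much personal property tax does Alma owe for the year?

January 1 – March 17, 2002: 76 days at 3.7% → €1,745,000 × 3.7% × 76/365 = €13,443.6712
March 18 – May 16, 2002: 60 days at 3.25% → €1,745,000 × 3.25% × 60/365 = €9,322.6027
Total = €22,766.2740

€22,766.27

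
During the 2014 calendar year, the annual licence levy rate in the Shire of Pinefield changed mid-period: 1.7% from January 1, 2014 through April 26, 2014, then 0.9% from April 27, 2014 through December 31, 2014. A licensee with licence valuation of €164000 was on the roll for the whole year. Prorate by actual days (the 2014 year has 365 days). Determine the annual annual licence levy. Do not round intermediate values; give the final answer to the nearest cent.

€1892.96

January 1 – April 26, 2014: 116 days at 1.7% → €164000 × 1.7% × 116/365 = €886.0493
April 27 – December 31, 2014: 249 days at 0.9% → €164000 × 0.9% × 249/365 = €1006.9151
Total = €1892.9644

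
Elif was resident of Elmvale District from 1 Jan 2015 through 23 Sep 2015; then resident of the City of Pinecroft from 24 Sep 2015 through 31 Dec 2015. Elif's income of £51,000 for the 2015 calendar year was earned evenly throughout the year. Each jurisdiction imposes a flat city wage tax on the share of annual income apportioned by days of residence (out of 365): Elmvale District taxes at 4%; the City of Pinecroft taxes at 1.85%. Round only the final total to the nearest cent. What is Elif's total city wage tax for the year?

Elmvale District, 1 Jan – 23 Sep 2015: 266 days → £51,000 × 4% × 266/365 = £1,486.6849
The City of Pinecroft, 24 Sep – 31 Dec 2015: 99 days → £51,000 × 1.85% × 99/365 = £255.9082
Total = £1,742.5932

£1,742.59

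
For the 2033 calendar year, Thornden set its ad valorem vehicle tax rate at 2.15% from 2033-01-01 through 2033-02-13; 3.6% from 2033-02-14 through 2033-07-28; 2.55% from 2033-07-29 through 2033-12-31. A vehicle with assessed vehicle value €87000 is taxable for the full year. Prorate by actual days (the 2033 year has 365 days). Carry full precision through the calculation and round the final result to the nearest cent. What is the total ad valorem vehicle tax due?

2033-01-01 to 2033-02-13: 44 days at 2.15% → €87000 × 2.15% × 44/365 = €225.4849
2033-02-14 to 2033-07-28: 165 days at 3.6% → €87000 × 3.6% × 165/365 = €1415.8356
2033-07-29 to 2033-12-31: 156 days at 2.55% → €87000 × 2.55% × 156/365 = €948.1808
Total = €2589.5014

€2589.50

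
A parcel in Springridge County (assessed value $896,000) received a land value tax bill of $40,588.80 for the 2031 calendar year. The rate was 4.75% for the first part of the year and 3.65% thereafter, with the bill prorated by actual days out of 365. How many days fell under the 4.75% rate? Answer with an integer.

Let d = days at the first rate; then 365 − d days at the second rate.
$896,000 × [4.75%·d + 3.65%·(365−d)] / 365 = $40,588.80
Solving gives d = 292, so the new rate took effect on 20 October 2031.

292 days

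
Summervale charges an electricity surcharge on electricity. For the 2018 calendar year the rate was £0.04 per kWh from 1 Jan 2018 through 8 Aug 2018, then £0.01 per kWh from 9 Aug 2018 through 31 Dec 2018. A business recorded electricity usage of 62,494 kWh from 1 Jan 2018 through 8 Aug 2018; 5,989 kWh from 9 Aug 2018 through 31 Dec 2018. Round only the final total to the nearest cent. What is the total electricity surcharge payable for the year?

1 Jan – 8 Aug 2018: 62,494 kWh at £0.04/kWh → £2,499.76
9 Aug – 31 Dec 2018: 5,989 kWh at £0.01/kWh → £59.89

£2,559.65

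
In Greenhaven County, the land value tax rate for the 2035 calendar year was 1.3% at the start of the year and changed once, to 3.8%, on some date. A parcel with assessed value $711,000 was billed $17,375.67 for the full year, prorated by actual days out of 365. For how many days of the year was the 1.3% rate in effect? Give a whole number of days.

198 days

Let d = days at the first rate; then 365 − d days at the second rate.
$711,000 × [1.3%·d + 3.8%·(365−d)] / 365 = $17,375.67
Solving gives d = 198, so the new rate took effect on 18 July 2035.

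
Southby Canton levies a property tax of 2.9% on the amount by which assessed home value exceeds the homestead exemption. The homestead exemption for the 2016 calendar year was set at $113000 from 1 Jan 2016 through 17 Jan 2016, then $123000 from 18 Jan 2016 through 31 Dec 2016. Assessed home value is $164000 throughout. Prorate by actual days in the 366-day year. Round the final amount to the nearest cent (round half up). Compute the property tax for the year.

1 Jan – 17 Jan 2016: 17 days, exemption $113000 → ($164000 − $113000) × 2.9% × 17/366 = $68.6967
18 Jan – 31 Dec 2016: 349 days, exemption $123000 → ($164000 − $123000) × 2.9% × 349/366 = $1133.7732
Total = $1202.4699

$1202.47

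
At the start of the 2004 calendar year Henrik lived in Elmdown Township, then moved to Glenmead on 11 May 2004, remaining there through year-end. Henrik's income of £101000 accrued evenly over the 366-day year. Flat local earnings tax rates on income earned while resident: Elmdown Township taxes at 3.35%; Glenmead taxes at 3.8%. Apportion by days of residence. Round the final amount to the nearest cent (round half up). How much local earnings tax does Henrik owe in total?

£3675.32

Elmdown Township, 1 Jan – 10 May 2004: 131 days → £101000 × 3.35% × 131/366 = £1211.0342
Glenmead, 11 May – 31 Dec 2004: 235 days → £101000 × 3.8% × 235/366 = £2464.2896
Total = £3675.3238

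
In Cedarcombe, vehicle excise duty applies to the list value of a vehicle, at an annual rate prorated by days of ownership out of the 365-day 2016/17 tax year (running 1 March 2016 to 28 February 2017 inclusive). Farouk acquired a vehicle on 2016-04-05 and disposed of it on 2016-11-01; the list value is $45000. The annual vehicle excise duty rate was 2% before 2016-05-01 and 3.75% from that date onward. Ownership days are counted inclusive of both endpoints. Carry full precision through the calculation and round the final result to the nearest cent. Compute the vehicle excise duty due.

$919.42

2016-04-05 to 2016-04-30: 26 days at 2% → $45000 × 2% × 26/365 = $64.1096
2016-05-01 to 2016-11-01: 185 days at 3.75% → $45000 × 3.75% × 185/365 = $855.3082
Total = $919.4178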